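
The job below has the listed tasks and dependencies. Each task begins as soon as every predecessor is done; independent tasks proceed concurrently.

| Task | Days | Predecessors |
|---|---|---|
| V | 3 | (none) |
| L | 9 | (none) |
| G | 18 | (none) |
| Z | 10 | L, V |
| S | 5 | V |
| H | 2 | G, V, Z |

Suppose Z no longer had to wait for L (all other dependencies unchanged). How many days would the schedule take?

Original critical path: L→Z→H = 9+10+2 = 21 ⇒ 21 days.
Without L→Z, Z's earliest start moves from 9 to 3.
The longest chain is now G→H = 18+2 = 20, so the schedule takes 20 days.

20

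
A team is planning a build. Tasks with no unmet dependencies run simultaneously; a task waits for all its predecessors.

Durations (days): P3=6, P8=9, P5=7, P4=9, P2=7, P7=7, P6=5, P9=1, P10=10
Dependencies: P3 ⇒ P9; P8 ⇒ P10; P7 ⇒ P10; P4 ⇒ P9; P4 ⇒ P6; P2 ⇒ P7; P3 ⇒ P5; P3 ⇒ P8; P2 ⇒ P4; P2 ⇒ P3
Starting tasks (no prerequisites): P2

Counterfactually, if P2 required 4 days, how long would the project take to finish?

Actual critical path: P2→P3→P8→P10 = 7+6+9+10 = 32 ⇒ 32 days.
P2 lies on that path, so at 4 days the path becomes 29 days.
No other chain overtakes it, so the finish is 29 days.

29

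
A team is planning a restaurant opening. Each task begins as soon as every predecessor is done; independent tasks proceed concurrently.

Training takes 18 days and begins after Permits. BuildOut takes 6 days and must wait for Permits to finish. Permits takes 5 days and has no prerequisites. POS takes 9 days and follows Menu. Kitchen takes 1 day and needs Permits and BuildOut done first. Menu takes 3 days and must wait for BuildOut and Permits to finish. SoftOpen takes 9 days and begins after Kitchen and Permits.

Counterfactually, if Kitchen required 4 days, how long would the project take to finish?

Critical path before the change: Permits→BuildOut→Menu→POS = 5+6+3+9 = 23 giving 23 days.
Kitchen has 2 days of float (longest path through it is 21).
The binding chain switches to Permits→BuildOut→Kitchen→SoftOpen = 5+6+4+9 = 24; finish 24 days.

24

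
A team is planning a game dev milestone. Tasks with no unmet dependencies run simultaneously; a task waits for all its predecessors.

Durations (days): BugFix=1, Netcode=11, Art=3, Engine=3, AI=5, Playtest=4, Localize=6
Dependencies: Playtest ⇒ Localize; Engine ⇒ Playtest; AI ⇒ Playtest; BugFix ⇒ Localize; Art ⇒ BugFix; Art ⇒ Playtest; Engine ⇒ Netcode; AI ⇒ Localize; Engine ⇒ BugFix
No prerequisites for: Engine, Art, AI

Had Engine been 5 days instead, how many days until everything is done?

Critical path before the change: AI→Playtest→Localize = 5+4+6 = 15 giving 15 days.
The longest path through Engine is only 14 days, so Engine has float 1.
New critical path: Engine→Netcode = 5+11 = 16 ⇒ 16 days.

16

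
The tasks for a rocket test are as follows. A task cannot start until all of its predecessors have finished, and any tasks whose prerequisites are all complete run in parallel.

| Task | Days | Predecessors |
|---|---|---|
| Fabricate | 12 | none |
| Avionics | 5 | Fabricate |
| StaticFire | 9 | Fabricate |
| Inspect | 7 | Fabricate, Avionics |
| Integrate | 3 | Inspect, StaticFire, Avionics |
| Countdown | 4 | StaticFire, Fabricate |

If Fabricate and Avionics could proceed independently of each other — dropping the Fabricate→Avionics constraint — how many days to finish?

Original critical path: Fabricate→Avionics→Inspect→Integrate = 12+5+7+3 = 27 ⇒ 27 days.
Without Fabricate→Avionics, Avionics's earliest start moves from 12 to 0.
The longest chain is now Fabricate→StaticFire→Countdown = 12+9+4 = 25, so the plan takes 25 days.

25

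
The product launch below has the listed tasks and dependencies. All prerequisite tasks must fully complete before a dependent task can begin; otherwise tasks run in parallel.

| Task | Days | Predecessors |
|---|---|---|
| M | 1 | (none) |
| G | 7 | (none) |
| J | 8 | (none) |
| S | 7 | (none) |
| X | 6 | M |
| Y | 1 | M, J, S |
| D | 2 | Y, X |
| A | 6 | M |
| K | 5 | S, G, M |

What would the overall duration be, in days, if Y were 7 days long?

As given, the longest chain is G→K = 7+5 = 12, so the finish is 12 days.
Y is off the critical path — its longest chain is 11 days, giving 1 of slack.
Now J→Y→D = 8+7+2 = 17 is longest, so the finish becomes 17 days.

17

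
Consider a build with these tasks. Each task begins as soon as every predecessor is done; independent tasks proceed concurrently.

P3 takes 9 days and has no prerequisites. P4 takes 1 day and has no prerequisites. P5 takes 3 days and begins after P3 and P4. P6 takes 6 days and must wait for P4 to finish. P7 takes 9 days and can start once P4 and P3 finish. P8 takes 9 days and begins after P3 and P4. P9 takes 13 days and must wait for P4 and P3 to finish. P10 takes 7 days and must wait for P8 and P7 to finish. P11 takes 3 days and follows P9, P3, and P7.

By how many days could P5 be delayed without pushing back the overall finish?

13

P3→P7→P10 = 9+9+7 = 25 sets the makespan at 25 days.
P5 finishes as early as 12 and must finish by 25.
Float = 25 − 12 = 13.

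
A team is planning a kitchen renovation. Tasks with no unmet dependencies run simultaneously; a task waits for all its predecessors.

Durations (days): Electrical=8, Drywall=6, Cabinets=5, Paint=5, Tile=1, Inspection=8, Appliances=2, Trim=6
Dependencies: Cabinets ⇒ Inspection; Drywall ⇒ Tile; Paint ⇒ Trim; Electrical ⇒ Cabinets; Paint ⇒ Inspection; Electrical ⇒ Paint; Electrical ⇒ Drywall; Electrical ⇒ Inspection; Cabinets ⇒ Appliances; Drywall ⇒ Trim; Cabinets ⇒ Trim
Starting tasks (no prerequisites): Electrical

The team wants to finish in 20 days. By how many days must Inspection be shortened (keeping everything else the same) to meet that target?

1

Current finish: 21 days; target: 20.
Inspection is on every critical path, so each day cut from Inspection cuts the finish by one (this holds down to a finish of 20).
Need 21 − 20 = 1 day off Inspection → Inspection becomes 7 days, finish becomes 20.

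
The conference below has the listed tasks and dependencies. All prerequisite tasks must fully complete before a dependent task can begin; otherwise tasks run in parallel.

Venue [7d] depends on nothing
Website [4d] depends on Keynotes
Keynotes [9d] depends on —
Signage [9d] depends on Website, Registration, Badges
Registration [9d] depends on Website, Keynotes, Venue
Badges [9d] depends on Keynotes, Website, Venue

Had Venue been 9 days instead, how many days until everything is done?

31

Actual critical path: Keynotes→Website→Registration→Signage = 9+4+9+9 = 31 ⇒ 31 days.
Venue has 6 days of float (longest path through it is 25).
That remains the longest chain; total 31 days.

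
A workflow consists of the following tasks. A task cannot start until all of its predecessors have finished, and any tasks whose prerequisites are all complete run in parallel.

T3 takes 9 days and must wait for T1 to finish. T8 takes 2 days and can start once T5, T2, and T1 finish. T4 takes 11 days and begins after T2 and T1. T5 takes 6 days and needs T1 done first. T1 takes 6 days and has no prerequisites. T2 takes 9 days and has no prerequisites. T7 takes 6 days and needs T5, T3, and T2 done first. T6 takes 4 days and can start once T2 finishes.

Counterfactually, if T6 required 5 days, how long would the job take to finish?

Critical path before the change: T1→T3→T7 = 6+9+6 = 21 giving 21 days.
The longest path through T6 is only 13 days, so T6 has float 8.
The critical path is still T1→T3→T7; finish is now 21 days.

21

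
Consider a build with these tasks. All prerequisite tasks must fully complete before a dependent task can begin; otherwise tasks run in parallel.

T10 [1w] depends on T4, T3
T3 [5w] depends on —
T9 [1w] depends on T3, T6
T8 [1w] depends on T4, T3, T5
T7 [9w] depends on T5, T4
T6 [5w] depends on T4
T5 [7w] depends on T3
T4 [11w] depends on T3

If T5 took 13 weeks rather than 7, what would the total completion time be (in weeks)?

Actual critical path: T3→T4→T7 = 5+11+9 = 25 ⇒ 25 weeks.
T5 has 4 weeks of float (longest path through it is 21).
New critical path: T3→T5→T7 = 5+13+9 = 27 ⇒ 27 weeks.

27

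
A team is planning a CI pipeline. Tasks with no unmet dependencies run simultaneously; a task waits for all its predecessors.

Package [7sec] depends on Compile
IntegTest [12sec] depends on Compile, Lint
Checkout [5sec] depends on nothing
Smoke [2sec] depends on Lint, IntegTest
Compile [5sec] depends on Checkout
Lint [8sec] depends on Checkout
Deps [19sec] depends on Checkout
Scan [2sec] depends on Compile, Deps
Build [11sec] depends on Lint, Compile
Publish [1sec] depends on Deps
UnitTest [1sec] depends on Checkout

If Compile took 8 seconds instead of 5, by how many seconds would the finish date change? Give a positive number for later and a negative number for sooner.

0

Critical path before the change: Checkout→Lint→IntegTest→Smoke = 5+8+12+2 = 27 giving 27 seconds.
Compile is off the critical path — its longest chain is 24 seconds, giving 3 of slack.
The binding chain switches to Checkout→Compile→IntegTest→Smoke = 5+8+12+2 = 27; finish 27 seconds.
Change in finish: 27 − 27 = +0 seconds.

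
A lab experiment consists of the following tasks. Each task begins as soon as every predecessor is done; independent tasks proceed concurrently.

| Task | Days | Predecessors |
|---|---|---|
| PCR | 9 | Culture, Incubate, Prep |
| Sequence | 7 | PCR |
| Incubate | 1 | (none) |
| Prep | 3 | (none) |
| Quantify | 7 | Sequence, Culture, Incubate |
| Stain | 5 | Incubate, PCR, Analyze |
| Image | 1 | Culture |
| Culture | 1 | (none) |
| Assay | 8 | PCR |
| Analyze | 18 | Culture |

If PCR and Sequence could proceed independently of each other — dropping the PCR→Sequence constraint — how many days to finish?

Original critical path: Prep→PCR→Sequence→Quantify = 3+9+7+7 = 26 ⇒ 26 days.
Without PCR→Sequence, Sequence's earliest start moves from 12 to 0.
New critical path: Culture→Analyze→Stain = 1+18+5 = 24 ⇒ 24 days.

24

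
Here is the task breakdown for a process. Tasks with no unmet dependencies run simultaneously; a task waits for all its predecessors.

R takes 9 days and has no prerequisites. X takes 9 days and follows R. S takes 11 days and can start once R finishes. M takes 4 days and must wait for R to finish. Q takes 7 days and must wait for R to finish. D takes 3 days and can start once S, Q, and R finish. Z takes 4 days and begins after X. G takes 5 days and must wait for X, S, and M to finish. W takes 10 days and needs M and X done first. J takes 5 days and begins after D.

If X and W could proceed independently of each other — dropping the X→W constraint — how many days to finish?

With the dependency in place, R→X→W = 9+9+10 = 28 sets the finish at 28 days.
Without X→W, W's earliest start moves from 18 to 13.
The longest chain is now R→S→D→J = 9+11+3+5 = 28, so the job takes 28 days.

28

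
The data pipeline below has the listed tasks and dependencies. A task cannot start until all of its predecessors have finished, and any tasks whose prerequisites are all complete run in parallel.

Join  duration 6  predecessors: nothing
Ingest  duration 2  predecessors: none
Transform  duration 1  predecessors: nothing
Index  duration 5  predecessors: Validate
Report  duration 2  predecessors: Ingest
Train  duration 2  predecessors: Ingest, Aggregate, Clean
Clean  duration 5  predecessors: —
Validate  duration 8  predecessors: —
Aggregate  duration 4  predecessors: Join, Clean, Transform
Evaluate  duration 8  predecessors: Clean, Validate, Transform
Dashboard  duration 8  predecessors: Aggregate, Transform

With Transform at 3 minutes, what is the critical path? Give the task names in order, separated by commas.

Join, Aggregate, Dashboard

Actual critical path: Join→Aggregate→Dashboard = 6+4+8 = 18 ⇒ 18 minutes.
Transform has 5 minutes of float (longest path through it is 13).
No other chain overtakes it, so the finish is 18 minutes.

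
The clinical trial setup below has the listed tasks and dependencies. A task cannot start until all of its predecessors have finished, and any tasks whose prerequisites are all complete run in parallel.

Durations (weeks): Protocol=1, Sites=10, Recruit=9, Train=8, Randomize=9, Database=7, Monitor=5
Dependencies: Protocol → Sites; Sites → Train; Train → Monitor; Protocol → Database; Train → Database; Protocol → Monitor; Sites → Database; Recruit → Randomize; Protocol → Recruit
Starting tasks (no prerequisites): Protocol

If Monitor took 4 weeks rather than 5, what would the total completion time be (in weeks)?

26

The binding path is Protocol→Sites→Train→Database = 1+10+8+7 = 26; finish at 26 weeks.
Monitor is off the critical path — its longest chain is 24 weeks, giving 2 of slack.
That remains the longest chain; total 26 weeks.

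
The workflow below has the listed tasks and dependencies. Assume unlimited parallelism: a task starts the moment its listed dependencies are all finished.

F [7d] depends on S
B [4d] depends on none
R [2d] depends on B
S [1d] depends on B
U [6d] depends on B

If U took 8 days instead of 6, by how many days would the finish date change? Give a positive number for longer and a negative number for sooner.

0

The binding path is B→S→F = 4+1+7 = 12; finish at 12 days.
U has 2 days of float (longest path through it is 10).
The critical path is still B→S→F; finish is now 12 days.
Change in finish: 12 − 12 = +0 days.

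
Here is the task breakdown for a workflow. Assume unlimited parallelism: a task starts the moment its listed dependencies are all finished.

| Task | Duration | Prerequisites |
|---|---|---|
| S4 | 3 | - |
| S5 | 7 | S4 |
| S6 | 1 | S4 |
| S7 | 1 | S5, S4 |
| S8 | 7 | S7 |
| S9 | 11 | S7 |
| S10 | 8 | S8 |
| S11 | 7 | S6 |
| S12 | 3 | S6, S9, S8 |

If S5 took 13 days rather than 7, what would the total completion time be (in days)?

32

As given, the longest chain is S4→S5→S7→S8→S10 = 3+7+1+7+8 = 26, so the finish is 26 days.
S5 is on the critical path; changing it to 13 makes that path 32 days.
That remains the longest chain; total 32 days.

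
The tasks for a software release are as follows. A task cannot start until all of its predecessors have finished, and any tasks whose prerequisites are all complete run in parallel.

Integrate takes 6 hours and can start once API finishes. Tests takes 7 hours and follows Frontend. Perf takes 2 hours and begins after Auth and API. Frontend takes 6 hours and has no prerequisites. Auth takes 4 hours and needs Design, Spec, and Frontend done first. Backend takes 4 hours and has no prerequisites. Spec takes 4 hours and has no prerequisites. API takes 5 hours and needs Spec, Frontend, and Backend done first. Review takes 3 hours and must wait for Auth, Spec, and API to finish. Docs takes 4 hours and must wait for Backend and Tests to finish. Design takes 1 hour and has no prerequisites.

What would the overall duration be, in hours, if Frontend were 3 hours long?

As given, the longest chain is Frontend→API→Integrate = 6+5+6 = 17, so the finish is 17 hours.
Frontend is on the critical path; changing it to 3 makes that path 14 hours.
The binding chain switches to Spec→API→Integrate = 4+5+6 = 15; finish 15 hours.

15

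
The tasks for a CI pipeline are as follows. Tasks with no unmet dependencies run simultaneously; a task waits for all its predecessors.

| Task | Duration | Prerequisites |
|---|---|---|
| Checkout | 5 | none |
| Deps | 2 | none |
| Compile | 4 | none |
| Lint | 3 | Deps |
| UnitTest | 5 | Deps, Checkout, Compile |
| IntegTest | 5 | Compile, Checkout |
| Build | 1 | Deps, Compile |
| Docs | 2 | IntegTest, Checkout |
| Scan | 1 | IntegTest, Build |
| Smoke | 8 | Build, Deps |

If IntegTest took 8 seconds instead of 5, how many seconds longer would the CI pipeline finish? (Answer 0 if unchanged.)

2

As given, the longest chain is Compile→Build→Smoke = 4+1+8 = 13, so the finish is 13 seconds.
IntegTest has 1 second of float (longest path through it is 12).
New critical path: Checkout→IntegTest→Docs = 5+8+2 = 15 ⇒ 15 seconds.
Change in finish: 15 − 13 = +2 seconds.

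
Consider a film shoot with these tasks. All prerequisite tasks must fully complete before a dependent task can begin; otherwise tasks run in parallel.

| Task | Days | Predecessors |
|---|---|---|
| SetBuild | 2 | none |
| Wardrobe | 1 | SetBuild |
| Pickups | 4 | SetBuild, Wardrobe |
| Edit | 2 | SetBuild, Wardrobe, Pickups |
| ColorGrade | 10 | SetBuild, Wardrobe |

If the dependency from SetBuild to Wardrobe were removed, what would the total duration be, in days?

12

With the dependency in place, SetBuild→Wardrobe→ColorGrade = 2+1+10 = 13 sets the finish at 13 days.
Without SetBuild→Wardrobe, Wardrobe's earliest start moves from 2 to 0.
New critical path: SetBuild→ColorGrade = 2+10 = 12 ⇒ 12 days.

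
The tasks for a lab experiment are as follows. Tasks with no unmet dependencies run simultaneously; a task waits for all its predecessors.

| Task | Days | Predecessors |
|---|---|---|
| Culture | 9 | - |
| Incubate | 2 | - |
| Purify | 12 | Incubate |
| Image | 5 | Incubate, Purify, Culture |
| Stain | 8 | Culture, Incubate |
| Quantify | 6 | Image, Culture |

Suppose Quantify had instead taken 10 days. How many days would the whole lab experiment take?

As given, the longest chain is Incubate→Purify→Image→Quantify = 2+12+5+6 = 25, so the finish is 25 days.
Since Quantify is critical, the +4 change carries straight to that chain (now 29 days).
No other chain overtakes it, so the finish is 29 days.

29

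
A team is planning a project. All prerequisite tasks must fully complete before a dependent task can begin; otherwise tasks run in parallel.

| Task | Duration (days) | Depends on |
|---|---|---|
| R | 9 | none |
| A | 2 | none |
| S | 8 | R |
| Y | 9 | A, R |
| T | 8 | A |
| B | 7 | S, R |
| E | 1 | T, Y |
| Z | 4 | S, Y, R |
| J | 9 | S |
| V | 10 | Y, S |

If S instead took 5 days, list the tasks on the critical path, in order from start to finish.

Baseline: R→Y→V = 9+9+10 = 28 → 28 days.
The longest path through S is only 27 days, so S has float 1.
No other chain overtakes it, so the finish is 28 days.

R, Y, V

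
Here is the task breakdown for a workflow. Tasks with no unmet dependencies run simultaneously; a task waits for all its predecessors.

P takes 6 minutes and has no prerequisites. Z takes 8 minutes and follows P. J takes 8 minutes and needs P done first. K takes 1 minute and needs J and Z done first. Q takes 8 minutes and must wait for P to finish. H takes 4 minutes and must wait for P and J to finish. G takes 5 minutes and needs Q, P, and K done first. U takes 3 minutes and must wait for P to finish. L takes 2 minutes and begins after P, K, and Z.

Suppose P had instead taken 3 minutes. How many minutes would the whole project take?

17

Critical path before the change: P→Z→K→G = 6+8+1+5 = 20 giving 20 minutes.
Since P is critical, the -3 change carries straight to that chain (now 17 minutes).
No other chain overtakes it, so the finish is 17 minutes.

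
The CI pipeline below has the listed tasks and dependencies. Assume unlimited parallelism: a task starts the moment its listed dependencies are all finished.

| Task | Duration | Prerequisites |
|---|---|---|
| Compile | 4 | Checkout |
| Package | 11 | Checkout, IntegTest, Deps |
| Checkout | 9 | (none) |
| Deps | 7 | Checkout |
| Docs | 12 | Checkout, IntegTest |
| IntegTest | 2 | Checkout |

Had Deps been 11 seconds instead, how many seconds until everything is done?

31

Critical path before the change: Checkout→Deps→Package = 9+7+11 = 27 giving 27 seconds.
Deps is on the critical path; changing it to 11 makes that path 31 seconds.
The critical path is still Checkout→Deps→Package; finish is now 31 seconds.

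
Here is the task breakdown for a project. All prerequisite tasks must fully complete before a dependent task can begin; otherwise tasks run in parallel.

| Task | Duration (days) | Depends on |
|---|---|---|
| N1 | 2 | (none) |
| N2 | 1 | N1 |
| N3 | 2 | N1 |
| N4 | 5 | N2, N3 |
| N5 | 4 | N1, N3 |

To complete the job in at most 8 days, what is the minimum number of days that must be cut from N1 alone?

1

Current finish: 9 days; target: 8.
N1 is on every critical path, so each day cut from N1 cuts the finish by one (this holds down to a finish of 8).
Need 9 − 8 = 1 day off N1 → N1 becomes 1 day, finish becomes 8.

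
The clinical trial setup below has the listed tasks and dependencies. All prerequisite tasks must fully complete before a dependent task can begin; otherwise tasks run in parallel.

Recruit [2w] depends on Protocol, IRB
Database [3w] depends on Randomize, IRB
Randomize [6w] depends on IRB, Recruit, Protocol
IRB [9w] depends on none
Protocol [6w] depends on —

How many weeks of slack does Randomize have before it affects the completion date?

The longest chain is IRB→Recruit→Randomize→Database = 9+2+6+3 = 20; overall finish 20 weeks.
The longest chain containing Randomize totals 20 weeks.
Float = 20 − 20 = 0.

0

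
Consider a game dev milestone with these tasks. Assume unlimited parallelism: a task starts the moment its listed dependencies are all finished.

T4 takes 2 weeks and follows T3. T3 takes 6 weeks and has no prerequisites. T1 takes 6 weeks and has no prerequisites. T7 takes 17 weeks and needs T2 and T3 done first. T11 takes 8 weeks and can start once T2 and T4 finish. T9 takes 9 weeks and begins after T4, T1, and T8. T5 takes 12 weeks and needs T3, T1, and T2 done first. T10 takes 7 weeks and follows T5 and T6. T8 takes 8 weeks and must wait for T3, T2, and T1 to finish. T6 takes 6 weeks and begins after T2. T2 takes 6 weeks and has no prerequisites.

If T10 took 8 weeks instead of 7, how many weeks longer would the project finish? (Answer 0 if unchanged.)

Critical path before the change: T1→T5→T10 = 6+12+7 = 25 giving 25 weeks.
T10 is on the critical path; changing it to 8 makes that path 26 weeks.
The critical path is still T1→T5→T10; finish is now 26 weeks.
Change in finish: 26 − 25 = +1 weeks.

1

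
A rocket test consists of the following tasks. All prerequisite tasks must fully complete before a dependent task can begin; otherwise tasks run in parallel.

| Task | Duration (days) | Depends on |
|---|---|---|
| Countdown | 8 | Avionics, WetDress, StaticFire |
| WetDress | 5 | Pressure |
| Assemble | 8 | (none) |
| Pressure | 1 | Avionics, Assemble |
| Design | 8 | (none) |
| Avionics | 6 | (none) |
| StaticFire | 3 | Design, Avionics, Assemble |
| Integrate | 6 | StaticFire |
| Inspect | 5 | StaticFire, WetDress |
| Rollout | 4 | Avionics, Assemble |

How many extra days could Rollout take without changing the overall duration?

10

The longest chain is Assemble→Pressure→WetDress→Countdown = 8+1+5+8 = 22; overall finish 22 days.
The longest chain containing Rollout totals 12 days.
Float = 22 − 12 = 10.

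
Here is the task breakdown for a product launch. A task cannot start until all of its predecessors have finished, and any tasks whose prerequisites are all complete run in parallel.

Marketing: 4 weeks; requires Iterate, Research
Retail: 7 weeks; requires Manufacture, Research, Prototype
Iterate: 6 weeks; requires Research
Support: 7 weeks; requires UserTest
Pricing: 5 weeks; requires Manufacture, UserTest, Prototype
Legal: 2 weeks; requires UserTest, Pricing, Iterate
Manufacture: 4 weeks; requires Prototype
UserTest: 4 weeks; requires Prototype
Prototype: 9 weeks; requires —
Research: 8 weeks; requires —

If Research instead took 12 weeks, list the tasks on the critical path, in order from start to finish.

Research, Iterate, Marketing

The binding path is Prototype→UserTest→Pricing→Legal = 9+4+5+2 = 20; finish at 20 weeks.
Research has 2 weeks of float (longest path through it is 18).
The binding chain switches to Research→Iterate→Marketing = 12+6+4 = 22; finish 22 weeks.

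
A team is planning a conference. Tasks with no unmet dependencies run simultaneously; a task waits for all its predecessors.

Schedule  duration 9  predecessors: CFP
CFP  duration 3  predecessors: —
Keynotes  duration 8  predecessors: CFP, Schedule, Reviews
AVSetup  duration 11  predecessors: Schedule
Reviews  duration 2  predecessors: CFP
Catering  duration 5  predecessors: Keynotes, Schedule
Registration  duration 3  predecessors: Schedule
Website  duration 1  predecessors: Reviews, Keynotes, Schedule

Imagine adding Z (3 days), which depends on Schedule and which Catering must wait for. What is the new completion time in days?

25

Originally the job takes 25 days.
With Z inserted, Catering now waits for max(Keynotes, Schedule, Z).
New critical path: CFP→Schedule→Keynotes→Catering = 3+9+8+5 = 25 ⇒ 25 days.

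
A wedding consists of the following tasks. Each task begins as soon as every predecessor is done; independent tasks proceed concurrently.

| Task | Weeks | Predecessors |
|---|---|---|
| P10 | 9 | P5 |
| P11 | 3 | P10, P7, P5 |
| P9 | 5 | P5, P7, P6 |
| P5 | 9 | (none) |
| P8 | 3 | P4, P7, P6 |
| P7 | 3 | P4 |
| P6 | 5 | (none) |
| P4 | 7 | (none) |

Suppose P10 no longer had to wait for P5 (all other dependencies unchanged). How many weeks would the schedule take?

15

With the dependency in place, P5→P10→P11 = 9+9+3 = 21 sets the finish at 21 weeks.
Without P5→P10, P10's earliest start moves from 9 to 0.
After: P4→P7→P9 = 7+3+5 = 15 → 15 weeks.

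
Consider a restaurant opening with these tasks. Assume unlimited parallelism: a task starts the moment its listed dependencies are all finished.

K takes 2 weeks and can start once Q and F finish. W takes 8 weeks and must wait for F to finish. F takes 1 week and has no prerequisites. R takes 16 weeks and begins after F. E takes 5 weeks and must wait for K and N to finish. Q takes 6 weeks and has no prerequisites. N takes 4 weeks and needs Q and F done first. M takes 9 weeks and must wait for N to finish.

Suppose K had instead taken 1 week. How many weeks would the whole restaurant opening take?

19

Baseline: Q→N→M = 6+4+9 = 19 → 19 weeks.
K is off the critical path — its longest chain is 13 weeks, giving 6 of slack.
The critical path is still Q→N→M; finish is now 19 weeks.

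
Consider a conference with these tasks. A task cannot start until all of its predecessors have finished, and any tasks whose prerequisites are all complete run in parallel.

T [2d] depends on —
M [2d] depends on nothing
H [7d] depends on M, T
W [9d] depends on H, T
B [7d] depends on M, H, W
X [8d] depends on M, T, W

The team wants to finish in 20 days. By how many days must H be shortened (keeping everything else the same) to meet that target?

Current finish: 26 days; target: 20.
H is on every critical path, so each day cut from H cuts the finish by one (this holds down to a finish of 20).
Need 26 − 20 = 6 days off H → H becomes 1 day, finish becomes 20.

6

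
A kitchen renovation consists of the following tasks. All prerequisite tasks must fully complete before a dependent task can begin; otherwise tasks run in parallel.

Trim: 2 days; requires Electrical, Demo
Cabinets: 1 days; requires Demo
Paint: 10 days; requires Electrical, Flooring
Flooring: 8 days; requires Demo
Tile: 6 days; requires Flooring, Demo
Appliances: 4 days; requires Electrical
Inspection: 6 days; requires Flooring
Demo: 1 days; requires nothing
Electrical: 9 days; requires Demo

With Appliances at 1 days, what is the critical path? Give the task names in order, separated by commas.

Critical path before the change: Demo→Electrical→Paint = 1+9+10 = 20 giving 20 days.
Appliances is off the critical path — its longest chain is 14 days, giving 6 of slack.
The critical path is still Demo→Electrical→Paint; finish is now 20 days.

Demo, Electrical, Paint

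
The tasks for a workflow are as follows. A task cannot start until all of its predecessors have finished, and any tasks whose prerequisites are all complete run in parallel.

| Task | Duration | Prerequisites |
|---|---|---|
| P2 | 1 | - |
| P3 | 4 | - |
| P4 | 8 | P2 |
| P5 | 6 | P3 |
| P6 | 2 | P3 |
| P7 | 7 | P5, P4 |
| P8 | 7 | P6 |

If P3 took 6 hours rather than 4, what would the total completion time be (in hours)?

The binding path is P3→P5→P7 = 4+6+7 = 17; finish at 17 hours.
Since P3 is critical, the +2 change carries straight to that chain (now 19 hours).
That remains the longest chain; total 19 hours.

19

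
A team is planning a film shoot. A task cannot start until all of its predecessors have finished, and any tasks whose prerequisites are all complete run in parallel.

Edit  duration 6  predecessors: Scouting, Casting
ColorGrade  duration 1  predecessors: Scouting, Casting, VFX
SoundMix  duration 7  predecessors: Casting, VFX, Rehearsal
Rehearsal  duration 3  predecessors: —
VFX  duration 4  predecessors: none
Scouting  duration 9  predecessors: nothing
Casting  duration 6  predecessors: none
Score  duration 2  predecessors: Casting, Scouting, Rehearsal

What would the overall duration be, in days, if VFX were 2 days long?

Baseline: Scouting→Edit = 9+6 = 15 → 15 days.
VFX has 4 days of float (longest path through it is 11).
No other chain overtakes it, so the finish is 15 days.

15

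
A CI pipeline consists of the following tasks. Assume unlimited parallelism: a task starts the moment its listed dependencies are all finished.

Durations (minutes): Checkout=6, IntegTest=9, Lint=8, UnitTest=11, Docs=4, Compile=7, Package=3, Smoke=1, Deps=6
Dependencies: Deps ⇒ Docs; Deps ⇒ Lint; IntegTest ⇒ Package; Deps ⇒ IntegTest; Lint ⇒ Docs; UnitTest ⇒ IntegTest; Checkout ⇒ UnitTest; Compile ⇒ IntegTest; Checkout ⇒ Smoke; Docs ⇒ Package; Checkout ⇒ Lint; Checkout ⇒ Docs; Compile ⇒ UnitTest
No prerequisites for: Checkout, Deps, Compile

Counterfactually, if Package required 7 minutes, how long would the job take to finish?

As given, the longest chain is Compile→UnitTest→IntegTest→Package = 7+11+9+3 = 30, so the finish is 30 minutes.
Package lies on that path, so at 7 minutes the path becomes 34 minutes.
No other chain overtakes it, so the finish is 34 minutes.

34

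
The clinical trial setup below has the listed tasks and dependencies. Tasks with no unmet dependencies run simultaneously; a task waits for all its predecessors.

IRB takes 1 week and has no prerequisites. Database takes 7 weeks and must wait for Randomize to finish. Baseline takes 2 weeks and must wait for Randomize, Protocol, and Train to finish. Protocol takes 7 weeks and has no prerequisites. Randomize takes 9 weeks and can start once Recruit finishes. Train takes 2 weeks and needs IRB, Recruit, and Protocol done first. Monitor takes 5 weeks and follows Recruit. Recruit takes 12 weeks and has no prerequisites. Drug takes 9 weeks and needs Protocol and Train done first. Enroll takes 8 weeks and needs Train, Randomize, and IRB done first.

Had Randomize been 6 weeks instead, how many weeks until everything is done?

As given, the longest chain is Recruit→Randomize→Enroll = 12+9+8 = 29, so the finish is 29 weeks.
Since Randomize is critical, the -3 change carries straight to that chain (now 26 weeks).
That remains the longest chain; total 26 weeks.

26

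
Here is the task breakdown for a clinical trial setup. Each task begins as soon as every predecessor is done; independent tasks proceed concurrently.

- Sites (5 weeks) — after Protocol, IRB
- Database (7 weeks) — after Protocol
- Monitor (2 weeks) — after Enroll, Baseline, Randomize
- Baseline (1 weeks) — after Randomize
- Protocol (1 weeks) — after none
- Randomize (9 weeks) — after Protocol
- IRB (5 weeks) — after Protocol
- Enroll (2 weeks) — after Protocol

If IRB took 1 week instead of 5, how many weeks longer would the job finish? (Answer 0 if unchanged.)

0

Actual critical path: Protocol→Randomize→Baseline→Monitor = 1+9+1+2 = 13 ⇒ 13 weeks.
IRB is off the critical path — its longest chain is 11 weeks, giving 2 of slack.
The critical path is still Protocol→Randomize→Baseline→Monitor; finish is now 13 weeks.
Change in finish: 13 − 13 = +0 weeks.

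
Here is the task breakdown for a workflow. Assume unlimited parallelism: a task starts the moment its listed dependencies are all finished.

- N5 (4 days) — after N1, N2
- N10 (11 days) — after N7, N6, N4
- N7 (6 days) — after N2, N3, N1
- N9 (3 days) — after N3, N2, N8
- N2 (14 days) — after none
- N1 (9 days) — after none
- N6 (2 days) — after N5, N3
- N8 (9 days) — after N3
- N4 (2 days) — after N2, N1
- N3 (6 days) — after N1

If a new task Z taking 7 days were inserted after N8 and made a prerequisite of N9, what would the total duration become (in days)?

Originally the workflow takes 32 days.
With Z inserted, N9 now waits for max(N3, N2, N8, Z).
New critical path: N1→N3→N8→Z→N9 = 9+6+9+7+3 = 34 ⇒ 34 days.

34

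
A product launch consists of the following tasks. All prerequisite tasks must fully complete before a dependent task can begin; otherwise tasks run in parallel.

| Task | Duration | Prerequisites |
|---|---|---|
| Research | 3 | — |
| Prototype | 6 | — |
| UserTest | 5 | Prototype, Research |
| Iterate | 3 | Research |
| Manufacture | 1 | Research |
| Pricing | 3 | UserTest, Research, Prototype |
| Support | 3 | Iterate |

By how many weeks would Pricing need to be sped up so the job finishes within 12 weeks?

Current finish: 14 weeks; target: 12.
Pricing is on every critical path, so each week cut from Pricing cuts the finish by one (this holds down to a finish of 12).
Need 14 − 12 = 2 weeks off Pricing → Pricing becomes 1 week, finish becomes 12.

2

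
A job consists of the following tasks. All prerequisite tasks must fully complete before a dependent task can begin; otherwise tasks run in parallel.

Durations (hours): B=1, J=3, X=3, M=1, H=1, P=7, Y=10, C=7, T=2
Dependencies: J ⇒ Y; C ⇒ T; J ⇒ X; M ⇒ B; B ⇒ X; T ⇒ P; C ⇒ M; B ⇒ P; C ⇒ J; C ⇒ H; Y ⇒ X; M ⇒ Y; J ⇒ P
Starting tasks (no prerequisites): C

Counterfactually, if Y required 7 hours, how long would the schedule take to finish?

20

Critical path before the change: C→J→Y→X = 7+3+10+3 = 23 giving 23 hours.
Y lies on that path, so at 7 hours the path becomes 20 hours.
The critical path is still C→J→Y→X; finish is now 20 hours.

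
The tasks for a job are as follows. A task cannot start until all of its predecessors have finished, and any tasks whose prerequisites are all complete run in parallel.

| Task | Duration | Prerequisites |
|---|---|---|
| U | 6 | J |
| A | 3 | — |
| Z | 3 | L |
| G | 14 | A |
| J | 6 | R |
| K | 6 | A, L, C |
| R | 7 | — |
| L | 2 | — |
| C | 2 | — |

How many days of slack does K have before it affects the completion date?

Critical path: R→J→U = 7+6+6 = 19, so the finish is 19 days.
K finishes as early as 9 and must finish by 19.
Slack of K = 13 − 3 = 10 days.

10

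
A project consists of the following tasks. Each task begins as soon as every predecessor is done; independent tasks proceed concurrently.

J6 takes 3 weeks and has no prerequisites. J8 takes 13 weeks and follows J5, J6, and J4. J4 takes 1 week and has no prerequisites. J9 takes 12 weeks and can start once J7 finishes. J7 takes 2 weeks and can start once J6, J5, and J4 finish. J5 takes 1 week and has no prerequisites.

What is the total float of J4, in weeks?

2

The longest chain is J6→J7→J9 = 3+2+12 = 17; overall finish 17 weeks.
Longest path through J4: 15 weeks (earliest finish 1, latest finish 3).
So J4 can slip 3 − 1 = 2 weeks.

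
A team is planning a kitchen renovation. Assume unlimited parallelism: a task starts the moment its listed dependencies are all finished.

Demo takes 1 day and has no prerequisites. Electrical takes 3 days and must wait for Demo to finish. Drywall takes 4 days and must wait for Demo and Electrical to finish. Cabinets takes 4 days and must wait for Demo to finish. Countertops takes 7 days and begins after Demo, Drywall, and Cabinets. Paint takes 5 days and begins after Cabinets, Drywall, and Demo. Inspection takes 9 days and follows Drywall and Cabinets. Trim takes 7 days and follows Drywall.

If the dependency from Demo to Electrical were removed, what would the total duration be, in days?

Original critical path: Demo→Electrical→Drywall→Inspection = 1+3+4+9 = 17 ⇒ 17 days.
Without Demo→Electrical, Electrical's earliest start moves from 1 to 0.
After: Electrical→Drywall→Inspection = 3+4+9 = 16 → 16 days.

16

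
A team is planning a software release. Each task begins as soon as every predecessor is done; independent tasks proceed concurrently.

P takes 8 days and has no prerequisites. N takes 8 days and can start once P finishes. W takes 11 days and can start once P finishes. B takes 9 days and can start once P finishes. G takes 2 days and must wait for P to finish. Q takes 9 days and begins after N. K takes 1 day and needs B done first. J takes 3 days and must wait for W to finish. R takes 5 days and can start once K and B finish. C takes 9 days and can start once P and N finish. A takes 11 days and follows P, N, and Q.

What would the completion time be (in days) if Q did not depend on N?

With the dependency in place, P→N→Q→A = 8+8+9+11 = 36 sets the finish at 36 days.
Without N→Q, Q's earliest start moves from 16 to 0.
After: P→N→A = 8+8+11 = 27 → 27 days.

27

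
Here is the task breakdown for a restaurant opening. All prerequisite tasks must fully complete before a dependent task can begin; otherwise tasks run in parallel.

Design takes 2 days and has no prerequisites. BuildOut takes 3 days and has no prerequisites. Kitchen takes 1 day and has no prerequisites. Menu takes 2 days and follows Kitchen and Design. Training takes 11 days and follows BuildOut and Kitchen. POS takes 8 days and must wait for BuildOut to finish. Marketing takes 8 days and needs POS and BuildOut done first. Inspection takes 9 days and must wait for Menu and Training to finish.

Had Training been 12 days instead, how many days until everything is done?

Baseline: BuildOut→Training→Inspection = 3+11+9 = 23 → 23 days.
Since Training is critical, the +1 change carries straight to that chain (now 24 days).
No other chain overtakes it, so the finish is 24 days.

24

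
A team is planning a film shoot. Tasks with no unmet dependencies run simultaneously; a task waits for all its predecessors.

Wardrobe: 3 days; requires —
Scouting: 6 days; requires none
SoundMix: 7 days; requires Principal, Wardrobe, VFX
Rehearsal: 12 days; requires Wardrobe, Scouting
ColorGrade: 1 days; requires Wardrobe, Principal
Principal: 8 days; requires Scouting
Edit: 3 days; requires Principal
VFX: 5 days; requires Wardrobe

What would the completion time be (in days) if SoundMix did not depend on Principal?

18

Before: longest chain Scouting→Principal→SoundMix = 6+8+7 = 21, finish 21.
Without Principal→SoundMix, SoundMix's earliest start moves from 14 to 8.
After: Scouting→Rehearsal = 6+12 = 18 → 18 days.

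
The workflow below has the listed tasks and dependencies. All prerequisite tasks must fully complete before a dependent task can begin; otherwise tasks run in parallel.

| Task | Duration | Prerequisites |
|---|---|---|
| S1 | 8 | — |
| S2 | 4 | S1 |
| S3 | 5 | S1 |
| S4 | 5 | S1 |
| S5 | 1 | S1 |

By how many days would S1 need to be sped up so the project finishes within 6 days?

Current finish: 13 days; target: 6.
S1 is on every critical path, so each day cut from S1 cuts the finish by one (this holds down to a finish of 6).
Need 13 − 6 = 7 days off S1 → S1 becomes 1 day, finish becomes 6.

7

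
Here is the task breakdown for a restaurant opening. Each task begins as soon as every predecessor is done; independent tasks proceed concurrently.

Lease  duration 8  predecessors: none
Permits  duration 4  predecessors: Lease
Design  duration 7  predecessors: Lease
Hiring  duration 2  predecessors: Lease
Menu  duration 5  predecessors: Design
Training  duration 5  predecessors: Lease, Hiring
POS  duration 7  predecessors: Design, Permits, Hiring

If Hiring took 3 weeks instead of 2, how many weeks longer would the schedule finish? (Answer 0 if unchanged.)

As given, the longest chain is Lease→Design→POS = 8+7+7 = 22, so the finish is 22 weeks.
Hiring is off the critical path — its longest chain is 17 weeks, giving 5 of slack.
The critical path is still Lease→Design→POS; finish is now 22 weeks.
Change in finish: 22 − 22 = +0 weeks.

0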